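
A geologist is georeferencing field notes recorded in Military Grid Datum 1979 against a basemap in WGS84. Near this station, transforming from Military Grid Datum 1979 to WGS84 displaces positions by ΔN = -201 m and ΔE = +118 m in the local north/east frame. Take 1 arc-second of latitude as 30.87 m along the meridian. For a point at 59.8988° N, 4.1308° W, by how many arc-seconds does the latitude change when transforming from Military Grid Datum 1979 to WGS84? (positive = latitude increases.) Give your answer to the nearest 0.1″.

Δφ = -6.5″

1″ of latitude = 30.87 m, so Δφ = -201.0 / 30.87 = -6.511″.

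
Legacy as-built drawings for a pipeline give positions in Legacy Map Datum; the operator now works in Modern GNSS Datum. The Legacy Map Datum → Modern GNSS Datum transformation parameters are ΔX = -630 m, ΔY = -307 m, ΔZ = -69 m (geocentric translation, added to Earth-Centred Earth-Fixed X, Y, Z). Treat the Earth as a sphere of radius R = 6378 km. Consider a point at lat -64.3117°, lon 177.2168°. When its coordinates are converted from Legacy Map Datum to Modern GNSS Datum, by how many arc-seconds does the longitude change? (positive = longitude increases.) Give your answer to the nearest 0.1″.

sin φ = -0.901166, cos φ = 0.433475, sin λ = 0.048557, cos λ = -0.998820.
East component: ΔE = −sin λ·ΔX + cos λ·ΔY = −(0.048557)(-630) + (-0.998820)(-307) = 337.23 m.
1° of latitude spans πR/180 = 111317 m; at latitude φ, 1° of longitude spans that × cos φ = 48253.2 m, so Δλ = 337.23 / 48253.2 × 3600 = 25.159″.

Δλ = 25.2″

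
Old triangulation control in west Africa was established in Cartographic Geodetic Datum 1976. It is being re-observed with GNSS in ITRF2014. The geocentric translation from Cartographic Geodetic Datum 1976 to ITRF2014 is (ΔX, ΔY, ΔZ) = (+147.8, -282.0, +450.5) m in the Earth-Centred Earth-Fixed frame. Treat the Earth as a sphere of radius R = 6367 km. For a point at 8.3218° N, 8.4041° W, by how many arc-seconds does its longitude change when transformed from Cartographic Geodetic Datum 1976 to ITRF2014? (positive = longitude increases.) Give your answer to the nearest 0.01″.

sin φ = 0.144733, cos φ = 0.989471, sin λ = -0.146154, cos λ = 0.989262.
East component: ΔE = −sin λ·ΔX + cos λ·ΔY = −(-0.146154)(147.8) + (0.989262)(-282.0) = -257.37 m.
1° of latitude spans πR/180 = 111125 m; at latitude φ, 1° of longitude spans that × cos φ = 109955.1 m, so Δλ = -257.37 / 109955.1 × 3600 = -8.426″.

Δλ = -8.43″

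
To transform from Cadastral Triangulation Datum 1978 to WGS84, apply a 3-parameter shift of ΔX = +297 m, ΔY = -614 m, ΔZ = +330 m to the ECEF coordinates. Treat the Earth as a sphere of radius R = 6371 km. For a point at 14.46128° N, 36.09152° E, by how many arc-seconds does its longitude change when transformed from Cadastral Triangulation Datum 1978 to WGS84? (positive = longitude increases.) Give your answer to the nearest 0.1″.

sin φ = 0.249726, cos φ = 0.968317, sin λ = 0.589077, cos λ = 0.808077.
East component: ΔE = −sin λ·ΔX + cos λ·ΔY = −(0.589077)(297) + (0.808077)(-614) = -671.12 m.
1° of latitude spans πR/180 = 111195 m; at latitude φ, 1° of longitude spans that × cos φ = 107671.9 m, so Δλ = -671.12 / 107671.9 × 3600 = -22.439″.

Δλ = -22.4″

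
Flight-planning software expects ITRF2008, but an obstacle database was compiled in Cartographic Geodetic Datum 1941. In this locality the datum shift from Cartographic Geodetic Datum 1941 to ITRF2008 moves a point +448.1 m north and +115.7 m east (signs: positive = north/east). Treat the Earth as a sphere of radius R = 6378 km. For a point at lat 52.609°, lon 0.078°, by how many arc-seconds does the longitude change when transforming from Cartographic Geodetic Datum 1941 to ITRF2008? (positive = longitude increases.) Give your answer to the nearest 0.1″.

At latitude 52.609°, cos φ = 0.607251.
One radian of longitude at latitude φ spans R cos φ, so Δλ = ΔE / (R cos φ) = 115.7 / (6378000 × 0.607251) = 2.9873e-05 rad = 6.162″.

Δλ = 6.2″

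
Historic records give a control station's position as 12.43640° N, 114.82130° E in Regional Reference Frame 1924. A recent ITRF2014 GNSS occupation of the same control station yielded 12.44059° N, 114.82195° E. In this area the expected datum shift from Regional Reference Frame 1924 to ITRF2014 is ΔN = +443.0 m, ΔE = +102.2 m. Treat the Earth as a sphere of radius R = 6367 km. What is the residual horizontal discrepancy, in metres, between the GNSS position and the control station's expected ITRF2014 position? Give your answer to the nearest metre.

Observed coordinate differences: Δφ = +0.00419°, Δλ = +0.00065°.
Converting to metres (1° lat = 111125 m, cos φ = 0.976536): observed ΔN = 465.6 m, observed ΔE = 70.5 m.
Subtracting the expected shift leaves a residual of 465.6 − (443.0) = 22.6 m north and 70.5 − (102.2) = -31.7 m east.
Residual distance = √(22.6² + (-31.7)²) = 38.9 m.

39 m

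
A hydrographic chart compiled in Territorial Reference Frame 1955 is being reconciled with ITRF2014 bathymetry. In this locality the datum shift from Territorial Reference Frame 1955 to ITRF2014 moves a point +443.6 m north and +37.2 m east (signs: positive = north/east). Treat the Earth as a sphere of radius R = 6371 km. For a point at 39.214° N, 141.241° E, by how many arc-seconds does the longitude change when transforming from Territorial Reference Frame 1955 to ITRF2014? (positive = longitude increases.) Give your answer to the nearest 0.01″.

Δλ = 1.55″

At latitude 39.214°, cos φ = 0.774790.
One radian of longitude at latitude φ spans R cos φ, so Δλ = ΔE / (R cos φ) = 37.2 / (6371000 × 0.774790) = 7.5362e-06 rad = 1.554″.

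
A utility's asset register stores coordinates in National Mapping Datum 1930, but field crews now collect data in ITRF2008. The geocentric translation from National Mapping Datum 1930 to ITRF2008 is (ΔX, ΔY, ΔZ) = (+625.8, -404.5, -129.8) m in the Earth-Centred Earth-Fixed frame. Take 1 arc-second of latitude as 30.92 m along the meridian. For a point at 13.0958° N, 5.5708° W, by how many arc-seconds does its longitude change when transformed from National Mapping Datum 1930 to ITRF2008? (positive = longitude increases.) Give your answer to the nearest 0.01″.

Δλ = -11.35″

sin φ = 0.226580, cos φ = 0.973993, sin λ = -0.097076, cos λ = 0.995277.
East component: ΔE = −sin λ·ΔX + cos λ·ΔY = −(-0.097076)(625.8) + (0.995277)(-404.5) = -341.84 m.
1° of latitude spans 3600 × 30.92 = 111312 m; at latitude φ, 1° of longitude spans that × cos φ = 108417.1 m, so Δλ = -341.84 / 108417.1 × 3600 = -11.351″.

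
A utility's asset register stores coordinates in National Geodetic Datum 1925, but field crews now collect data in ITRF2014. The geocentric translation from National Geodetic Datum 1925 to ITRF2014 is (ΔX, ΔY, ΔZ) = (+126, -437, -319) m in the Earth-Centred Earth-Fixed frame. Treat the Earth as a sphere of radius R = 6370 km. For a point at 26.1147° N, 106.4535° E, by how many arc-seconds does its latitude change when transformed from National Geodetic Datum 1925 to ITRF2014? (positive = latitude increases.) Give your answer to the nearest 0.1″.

sin φ = 0.440170, cos φ = 0.897915, sin λ = 0.959050, cos λ = -0.283237.
North component: ΔN = −sin φ cos λ·ΔX − sin φ sin λ·ΔY + cos φ·ΔZ = −(0.440170)(-0.283237)(126) − (0.440170)(0.959050)(-437) + (0.897915)(-319) = -86.25 m.
1° of latitude spans πR/180 = 111177 m, so Δφ = -86.25 / 111177 × 3600 = -2.793″.

Δφ = -2.8″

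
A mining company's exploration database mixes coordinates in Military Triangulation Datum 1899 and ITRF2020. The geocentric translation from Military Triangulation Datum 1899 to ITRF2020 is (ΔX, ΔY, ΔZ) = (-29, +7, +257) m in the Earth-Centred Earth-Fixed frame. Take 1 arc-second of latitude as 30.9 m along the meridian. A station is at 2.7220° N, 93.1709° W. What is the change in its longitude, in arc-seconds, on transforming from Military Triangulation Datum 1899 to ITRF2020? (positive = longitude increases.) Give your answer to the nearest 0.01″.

sin φ = 0.047490, cos φ = 0.998872, sin λ = -0.998469, cos λ = -0.055314.
East component: ΔE = −sin λ·ΔX + cos λ·ΔY = −(-0.998469)(-29) + (-0.055314)(7) = -29.34 m.
1° of latitude spans 3600 × 30.90 = 111240 m; at latitude φ, 1° of longitude spans that × cos φ = 111114.5 m, so Δλ = -29.34 / 111114.5 × 3600 = -0.951″.

Δλ = -0.95″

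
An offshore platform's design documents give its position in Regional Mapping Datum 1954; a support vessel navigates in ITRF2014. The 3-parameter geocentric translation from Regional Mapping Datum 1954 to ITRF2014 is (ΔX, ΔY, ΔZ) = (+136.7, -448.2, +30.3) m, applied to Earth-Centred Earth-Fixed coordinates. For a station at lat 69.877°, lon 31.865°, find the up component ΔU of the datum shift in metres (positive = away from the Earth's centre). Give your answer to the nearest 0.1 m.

ΔU = -13.0 m

At φ = 69.877°, λ = 31.865°: sin φ = 0.938956, cos φ = 0.344037, sin λ = 0.527920, cos λ = 0.849294.
ΔU = cos φ cos λ·ΔX + cos φ sin λ·ΔY + sin φ·ΔZ = (0.344037)(0.849294)(136.7) + (0.344037)(0.527920)(-448.2) + (0.938956)(30.3) = -13.01 m.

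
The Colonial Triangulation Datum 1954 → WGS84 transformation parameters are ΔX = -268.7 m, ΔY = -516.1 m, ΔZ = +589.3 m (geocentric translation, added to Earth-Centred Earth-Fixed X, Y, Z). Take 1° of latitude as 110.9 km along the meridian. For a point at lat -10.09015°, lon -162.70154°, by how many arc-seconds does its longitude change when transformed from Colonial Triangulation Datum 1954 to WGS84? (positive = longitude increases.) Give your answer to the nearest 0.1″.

Δλ = 13.6″

sin φ = -0.175197, cos φ = 0.984533, sin λ = -0.297349, cos λ = -0.954769.
East component: ΔE = −sin λ·ΔX + cos λ·ΔY = −(-0.297349)(-268.7) + (-0.954769)(-516.1) = 412.86 m.
1° of latitude spans 110900 m; at latitude φ, 1° of longitude spans that × cos φ = 109184.7 m, so Δλ = 412.86 / 109184.7 × 3600 = 13.613″.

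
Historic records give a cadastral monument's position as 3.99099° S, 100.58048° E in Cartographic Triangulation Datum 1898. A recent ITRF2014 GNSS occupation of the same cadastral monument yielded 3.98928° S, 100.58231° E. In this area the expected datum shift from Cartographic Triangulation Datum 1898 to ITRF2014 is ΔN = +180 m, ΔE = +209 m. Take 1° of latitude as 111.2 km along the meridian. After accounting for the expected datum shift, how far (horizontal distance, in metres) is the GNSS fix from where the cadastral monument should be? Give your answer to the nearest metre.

Observed coordinate differences: Δφ = +0.00171°, Δλ = +0.00183°.
Converting to metres (1° lat = 111200 m, cos φ = 0.997575): observed ΔN = 190.2 m, observed ΔE = 203.0 m.
Subtracting the expected shift leaves a residual of 190.2 − (180) = 10.2 m north and 203.0 − (209) = -6.0 m east.
Residual distance = √(10.2² + (-6.0)²) = 11.8 m.

12 m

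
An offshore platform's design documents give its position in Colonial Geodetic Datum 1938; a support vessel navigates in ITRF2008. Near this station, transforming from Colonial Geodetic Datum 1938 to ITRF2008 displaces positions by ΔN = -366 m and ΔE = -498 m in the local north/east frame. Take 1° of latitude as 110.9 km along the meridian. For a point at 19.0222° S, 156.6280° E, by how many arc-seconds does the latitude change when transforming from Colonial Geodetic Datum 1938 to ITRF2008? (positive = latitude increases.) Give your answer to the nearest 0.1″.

1° of latitude = 110.9 km, so Δφ = -366.0 / 110900 = -0.0033003° = -11.881″.

Δφ = -11.9″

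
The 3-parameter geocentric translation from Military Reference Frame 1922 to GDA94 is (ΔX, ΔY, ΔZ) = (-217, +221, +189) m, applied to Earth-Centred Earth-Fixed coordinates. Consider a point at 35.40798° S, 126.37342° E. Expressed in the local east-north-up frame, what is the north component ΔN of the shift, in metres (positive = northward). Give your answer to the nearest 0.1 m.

At φ = -35.40798°, λ = 126.37342°: sin φ = -0.579395, cos φ = 0.815047, sin λ = 0.805169, cos λ = -0.593045.
ΔN = −sin φ cos λ·ΔX − sin φ sin λ·ΔY + cos φ·ΔZ = −(-0.579395)(-0.593045)(-217) − (-0.579395)(0.805169)(221) + (0.815047)(189) = 331.71 m.

ΔN = 331.7 m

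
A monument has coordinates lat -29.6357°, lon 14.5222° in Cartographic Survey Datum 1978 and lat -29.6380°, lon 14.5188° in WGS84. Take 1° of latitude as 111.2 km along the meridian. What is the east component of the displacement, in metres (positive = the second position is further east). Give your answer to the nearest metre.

Δφ = -29.6380° − -29.6357° = -0.0023°; Δλ = 14.5188° − 14.5222° = -0.0034°.
ΔN = Δφ × 111200 = -255.8 m; ΔE = Δλ × 111200 × cos(-29.6357°) = -0.0034 × 111200 × 0.869187 = -328.6 m.

ΔE = -329 m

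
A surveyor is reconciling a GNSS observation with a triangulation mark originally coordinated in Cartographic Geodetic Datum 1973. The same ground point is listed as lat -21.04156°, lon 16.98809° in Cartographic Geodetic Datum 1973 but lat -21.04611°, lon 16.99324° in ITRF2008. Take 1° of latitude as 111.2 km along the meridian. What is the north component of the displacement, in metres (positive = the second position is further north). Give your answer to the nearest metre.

ΔN = -506 m

Δφ = -21.04611° − -21.04156° = -0.00455°; Δλ = 16.99324° − 16.98809° = +0.00515°.
ΔN = Δφ × 111200 = -506.0 m; ΔE = Δλ × 111200 × cos(-21.04156°) = +0.00515 × 111200 × 0.933320 = 534.5 m.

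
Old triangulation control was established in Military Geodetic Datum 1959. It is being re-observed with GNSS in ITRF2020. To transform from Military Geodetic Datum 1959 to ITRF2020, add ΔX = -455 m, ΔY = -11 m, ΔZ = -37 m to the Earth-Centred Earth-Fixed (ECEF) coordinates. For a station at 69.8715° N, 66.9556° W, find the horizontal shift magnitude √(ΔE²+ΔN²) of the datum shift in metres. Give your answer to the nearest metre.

447 m

At φ = 69.8715°, λ = -66.9556°: sin φ = 0.938923, cos φ = 0.344127, sin λ = -0.920202, cos λ = 0.391444.
ΔE = −sin λ·ΔX + cos λ·ΔY = −(-0.920202)·(-455) + (0.391444)·(-11) = -423.00 m.
ΔN = −sin φ cos λ·ΔX − sin φ sin λ·ΔY + cos φ·ΔZ = −(0.938923)(0.391444)(-455) − (0.938923)(-0.920202)(-11) + (0.344127)(-37) = 144.99 m.
Horizontal magnitude = √(ΔE² + ΔN²) = √((-423.00)² + 144.99²) = 447.16 m.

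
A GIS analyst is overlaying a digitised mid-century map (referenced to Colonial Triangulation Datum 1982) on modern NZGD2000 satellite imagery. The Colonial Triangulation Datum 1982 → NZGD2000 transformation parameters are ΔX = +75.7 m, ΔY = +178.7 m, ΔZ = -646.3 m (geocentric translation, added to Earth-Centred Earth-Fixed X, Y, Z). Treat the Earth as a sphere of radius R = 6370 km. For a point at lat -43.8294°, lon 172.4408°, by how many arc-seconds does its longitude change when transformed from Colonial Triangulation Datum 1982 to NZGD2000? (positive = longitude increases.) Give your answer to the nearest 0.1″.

Δλ = -8.4″

sin φ = -0.692513, cos φ = 0.721405, sin λ = 0.131551, cos λ = -0.991309.
East component: ΔE = −sin λ·ΔX + cos λ·ΔY = −(0.131551)(75.7) + (-0.991309)(178.7) = -187.11 m.
1° of latitude spans πR/180 = 111177 m; at latitude φ, 1° of longitude spans that × cos φ = 80204.0 m, so Δλ = -187.11 / 80204.0 × 3600 = -8.398″.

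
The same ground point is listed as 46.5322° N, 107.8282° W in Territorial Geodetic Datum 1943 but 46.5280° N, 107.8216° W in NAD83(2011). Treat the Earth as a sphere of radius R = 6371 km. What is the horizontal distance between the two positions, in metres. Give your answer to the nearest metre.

Δφ = 46.5280° − 46.5322° = -0.0042°; Δλ = -107.8216° − -107.8282° = +0.0066°.
1° along a meridian = πR/180 = 111195 m.
ΔN = Δφ × 111195 = -467.0 m; ΔE = Δλ × 111195 × cos(46.5322°) = +0.0066 × 111195 × 0.687947 = 504.9 m.
Distance = √(ΔE² + ΔN²) = √(504.9² + (-467.0)²) = 687.8 m.

688 m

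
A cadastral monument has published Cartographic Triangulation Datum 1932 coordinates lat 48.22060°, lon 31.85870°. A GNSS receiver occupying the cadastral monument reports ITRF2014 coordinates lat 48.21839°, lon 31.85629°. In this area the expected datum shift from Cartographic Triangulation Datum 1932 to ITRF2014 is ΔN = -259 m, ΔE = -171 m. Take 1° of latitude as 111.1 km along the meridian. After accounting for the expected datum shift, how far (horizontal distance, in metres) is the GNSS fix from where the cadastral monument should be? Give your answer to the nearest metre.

Observed coordinate differences: Δφ = -0.00221°, Δλ = -0.00241°.
Converting to metres (1° lat = 111100 m, cos φ = 0.666264): observed ΔN = -245.5 m, observed ΔE = -178.4 m.
Subtracting the expected shift leaves a residual of -245.5 − (-259) = 13.5 m north and -178.4 − (-171) = -7.4 m east.
Residual distance = √(13.5² + (-7.4)²) = 15.4 m.

15 m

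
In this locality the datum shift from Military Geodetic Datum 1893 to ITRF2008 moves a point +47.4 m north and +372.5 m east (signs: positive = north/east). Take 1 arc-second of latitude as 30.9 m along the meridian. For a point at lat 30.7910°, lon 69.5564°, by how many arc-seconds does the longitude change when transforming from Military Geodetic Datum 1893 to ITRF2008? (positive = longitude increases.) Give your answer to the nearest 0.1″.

At latitude 30.7910°, cos φ = 0.859040.
1″ of longitude at this latitude = 30.90 × cos φ = 26.5443 m, so Δλ = 372.5 / 26.5443 = 14.033″.

Δλ = 14.0″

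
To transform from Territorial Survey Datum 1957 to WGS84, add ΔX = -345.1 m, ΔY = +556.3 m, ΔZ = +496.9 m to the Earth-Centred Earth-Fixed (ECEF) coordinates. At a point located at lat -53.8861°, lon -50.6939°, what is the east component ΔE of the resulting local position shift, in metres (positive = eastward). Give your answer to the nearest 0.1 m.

ΔE = 85.4 m

The local east axis at (φ, λ) is (−sin λ, cos λ, 0), so ΔE = −sin(-50.6939°)·(-345.1) + cos(-50.6939°)·556.3 = 85.37 m.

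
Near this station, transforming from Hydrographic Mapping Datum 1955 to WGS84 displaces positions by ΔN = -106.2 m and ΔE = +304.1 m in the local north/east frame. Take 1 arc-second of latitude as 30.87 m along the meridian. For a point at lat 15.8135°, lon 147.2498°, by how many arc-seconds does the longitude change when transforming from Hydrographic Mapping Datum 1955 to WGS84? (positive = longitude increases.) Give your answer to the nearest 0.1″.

At latitude 15.8135°, cos φ = 0.962154.
1″ of longitude at this latitude = 30.87 × cos φ = 29.7017 m, so Δλ = 304.1 / 29.7017 = 10.238″.

Δλ = 10.2″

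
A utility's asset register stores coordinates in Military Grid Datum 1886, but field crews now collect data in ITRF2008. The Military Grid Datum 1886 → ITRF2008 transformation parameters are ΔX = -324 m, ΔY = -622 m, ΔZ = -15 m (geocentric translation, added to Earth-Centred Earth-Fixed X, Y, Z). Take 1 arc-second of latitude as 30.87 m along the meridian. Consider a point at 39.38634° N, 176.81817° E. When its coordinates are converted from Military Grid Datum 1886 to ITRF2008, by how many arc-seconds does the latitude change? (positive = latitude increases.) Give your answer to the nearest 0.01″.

sin φ = 0.634546, cos φ = 0.772885, sin λ = 0.055505, cos λ = -0.998458.
North component: ΔN = −sin φ cos λ·ΔX − sin φ sin λ·ΔY + cos φ·ΔZ = −(0.634546)(-0.998458)(-324) − (0.634546)(0.055505)(-622) + (0.772885)(-15) = -194.96 m.
1° of latitude spans 3600 × 30.87 = 111132 m, so Δφ = -194.96 / 111132 × 3600 = -6.316″.

Δφ = -6.32″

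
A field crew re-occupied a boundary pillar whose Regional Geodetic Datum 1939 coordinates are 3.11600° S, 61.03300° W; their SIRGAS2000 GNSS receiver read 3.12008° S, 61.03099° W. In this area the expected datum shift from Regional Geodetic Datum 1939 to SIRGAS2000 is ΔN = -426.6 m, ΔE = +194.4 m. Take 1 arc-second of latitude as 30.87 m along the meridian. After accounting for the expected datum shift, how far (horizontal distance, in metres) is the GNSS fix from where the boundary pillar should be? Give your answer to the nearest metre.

Observed coordinate differences: Δφ = -0.00408°, Δλ = +0.00201°.
Converting to metres (1° lat = 111132 m, cos φ = 0.998522): observed ΔN = -453.4 m, observed ΔE = 223.0 m.
Subtracting the expected shift leaves a residual of -453.4 − (-426.6) = -26.8 m north and 223.0 − (194.4) = 28.6 m east.
Residual distance = √((-26.8)² + 28.6²) = 39.2 m.

39 m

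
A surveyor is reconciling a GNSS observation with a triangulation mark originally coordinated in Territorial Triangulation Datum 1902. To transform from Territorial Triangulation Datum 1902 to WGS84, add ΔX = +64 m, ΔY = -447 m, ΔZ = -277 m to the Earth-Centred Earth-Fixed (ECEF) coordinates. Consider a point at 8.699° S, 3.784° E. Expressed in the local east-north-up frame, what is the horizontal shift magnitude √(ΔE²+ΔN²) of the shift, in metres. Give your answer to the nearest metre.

At φ = -8.699°, λ = 3.784°: sin φ = -0.151244, cos φ = 0.988497, sin λ = 0.065995, cos λ = 0.997820.
ΔE = −sin λ·ΔX + cos λ·ΔY = −(0.065995)·(64) + (0.997820)·(-447) = -450.25 m.
ΔN = −sin φ cos λ·ΔX − sin φ sin λ·ΔY + cos φ·ΔZ = −(-0.151244)(0.997820)(64) − (-0.151244)(0.065995)(-447) + (0.988497)(-277) = -268.62 m.
Horizontal magnitude = √(ΔE² + ΔN²) = √((-450.25)² + (-268.62)²) = 524.29 m.

524 m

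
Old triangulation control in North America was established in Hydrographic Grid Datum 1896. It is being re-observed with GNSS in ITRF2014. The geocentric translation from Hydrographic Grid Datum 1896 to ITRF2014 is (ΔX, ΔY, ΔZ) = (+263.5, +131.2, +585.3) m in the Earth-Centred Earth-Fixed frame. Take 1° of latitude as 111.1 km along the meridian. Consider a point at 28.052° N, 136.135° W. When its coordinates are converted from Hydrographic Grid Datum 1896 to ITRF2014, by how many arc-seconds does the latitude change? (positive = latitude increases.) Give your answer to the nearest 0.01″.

Δφ = 21.02″

sin φ = 0.470273, cos φ = 0.882521, sin λ = -0.692962, cos λ = -0.720975.
North component: ΔN = −sin φ cos λ·ΔX − sin φ sin λ·ΔY + cos φ·ΔZ = −(0.470273)(-0.720975)(263.5) − (0.470273)(-0.692962)(131.2) + (0.882521)(585.3) = 648.64 m.
1° of latitude spans 111100 m, so Δφ = 648.64 / 111100 × 3600 = 21.018″.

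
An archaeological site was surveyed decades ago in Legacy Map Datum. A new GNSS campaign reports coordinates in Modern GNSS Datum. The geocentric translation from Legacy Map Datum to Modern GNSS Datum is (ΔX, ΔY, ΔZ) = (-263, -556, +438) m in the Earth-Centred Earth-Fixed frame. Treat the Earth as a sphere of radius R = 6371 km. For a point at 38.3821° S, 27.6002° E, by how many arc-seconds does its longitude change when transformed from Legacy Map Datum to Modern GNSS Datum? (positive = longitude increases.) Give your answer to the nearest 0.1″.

Δλ = -15.3″

sin φ = -0.620903, cos φ = 0.783887, sin λ = 0.463299, cos λ = 0.886202.
East component: ΔE = −sin λ·ΔX + cos λ·ΔY = −(0.463299)(-263) + (0.886202)(-556) = -370.88 m.
1° of latitude spans πR/180 = 111195 m; at latitude φ, 1° of longitude spans that × cos φ = 87164.3 m, so Δλ = -370.88 / 87164.3 × 3600 = -15.318″.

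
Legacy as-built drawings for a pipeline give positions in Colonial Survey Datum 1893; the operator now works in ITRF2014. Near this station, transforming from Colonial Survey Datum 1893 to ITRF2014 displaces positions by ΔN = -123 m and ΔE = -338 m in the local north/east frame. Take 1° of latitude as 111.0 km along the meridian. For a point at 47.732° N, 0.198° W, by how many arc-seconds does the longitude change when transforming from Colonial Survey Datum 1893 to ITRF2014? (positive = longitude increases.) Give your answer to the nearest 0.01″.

Δλ = -16.30″

At latitude 47.732°, cos φ = 0.672599.
1° of longitude at this latitude = 111.0 × cos φ = 74.66 km, so Δλ = -338.0 / 74658.5 = -0.0045273° = -16.298″.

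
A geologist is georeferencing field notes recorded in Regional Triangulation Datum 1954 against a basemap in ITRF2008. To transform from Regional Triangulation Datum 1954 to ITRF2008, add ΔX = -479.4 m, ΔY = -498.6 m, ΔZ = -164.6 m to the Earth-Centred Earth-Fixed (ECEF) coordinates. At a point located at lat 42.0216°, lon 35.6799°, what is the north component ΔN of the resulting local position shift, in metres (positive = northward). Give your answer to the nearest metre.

At φ = 42.0216°, λ = 35.6799°: sin φ = 0.669411, cos φ = 0.742893, sin λ = 0.583256, cos λ = 0.812288.
ΔN = −sin φ cos λ·ΔX − sin φ sin λ·ΔY + cos φ·ΔZ = −(0.669411)(0.812288)(-479.4) − (0.669411)(0.583256)(-498.6) + (0.742893)(-164.6) = 333.07 m.

ΔN = 333 m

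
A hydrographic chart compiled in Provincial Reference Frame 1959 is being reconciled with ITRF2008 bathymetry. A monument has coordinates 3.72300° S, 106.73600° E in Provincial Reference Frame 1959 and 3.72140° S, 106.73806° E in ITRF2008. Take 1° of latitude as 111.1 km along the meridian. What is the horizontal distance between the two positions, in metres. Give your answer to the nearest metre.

Δφ = -3.72140° − -3.72300° = +0.00160°; Δλ = 106.73806° − 106.73600° = +0.00206°.
ΔN = Δφ × 111100 = 177.8 m; ΔE = Δλ × 111100 × cos(-3.72300°) = +0.00206 × 111100 × 0.997890 = 228.4 m.
Distance = √(ΔE² + ΔN²) = √(228.4² + 177.8²) = 289.4 m.

289 m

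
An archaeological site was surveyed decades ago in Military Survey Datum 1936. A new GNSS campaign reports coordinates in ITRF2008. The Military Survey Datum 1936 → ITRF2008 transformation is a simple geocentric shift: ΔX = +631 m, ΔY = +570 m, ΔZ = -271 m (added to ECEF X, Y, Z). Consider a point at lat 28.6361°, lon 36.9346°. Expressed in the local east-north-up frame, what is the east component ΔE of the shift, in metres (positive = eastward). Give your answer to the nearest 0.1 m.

At φ = 28.6361°, λ = 36.9346°: sin φ = 0.479245, cos φ = 0.877681, sin λ = 0.600903, cos λ = 0.799322.
ΔE = −sin λ·ΔX + cos λ·ΔY = −(0.600903)·(631) + (0.799322)·(570) = 76.44 m.

ΔE = 76.4 m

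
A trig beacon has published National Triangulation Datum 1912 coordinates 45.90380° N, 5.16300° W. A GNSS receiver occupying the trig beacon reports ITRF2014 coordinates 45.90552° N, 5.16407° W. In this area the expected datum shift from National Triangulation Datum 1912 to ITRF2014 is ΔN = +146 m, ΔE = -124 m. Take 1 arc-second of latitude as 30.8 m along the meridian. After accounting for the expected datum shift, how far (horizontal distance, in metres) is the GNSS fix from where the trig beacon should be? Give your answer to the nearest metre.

Observed coordinate differences: Δφ = +0.00172°, Δλ = -0.00107°.
Converting to metres (1° lat = 110880 m, cos φ = 0.695865): observed ΔN = 190.7 m, observed ΔE = -82.6 m.
Subtracting the expected shift leaves a residual of 190.7 − (146) = 44.7 m north and -82.6 − (-124) = 41.4 m east.
Residual distance = √(44.7² + 41.4²) = 61.0 m.

61 m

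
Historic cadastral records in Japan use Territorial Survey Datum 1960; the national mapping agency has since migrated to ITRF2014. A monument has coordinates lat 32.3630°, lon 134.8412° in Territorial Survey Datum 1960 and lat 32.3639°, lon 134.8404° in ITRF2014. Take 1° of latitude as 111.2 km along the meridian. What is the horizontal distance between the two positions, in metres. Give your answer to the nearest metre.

Δφ = 32.3639° − 32.3630° = +0.0009°; Δλ = 134.8404° − 134.8412° = -0.0008°.
ΔN = Δφ × 111200 = 100.1 m; ΔE = Δλ × 111200 × cos(32.3630°) = -0.0008 × 111200 × 0.844674 = -75.1 m.
Distance = √(ΔE² + ΔN²) = √((-75.1)² + 100.1²) = 125.1 m.

125 m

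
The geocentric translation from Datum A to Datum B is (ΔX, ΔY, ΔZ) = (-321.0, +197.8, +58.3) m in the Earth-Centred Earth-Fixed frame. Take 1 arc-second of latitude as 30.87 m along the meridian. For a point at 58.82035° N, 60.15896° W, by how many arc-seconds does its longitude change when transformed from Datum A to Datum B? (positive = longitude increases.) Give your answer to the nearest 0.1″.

Δλ = -11.3″

sin φ = 0.855548, cos φ = 0.517723, sin λ = -0.867409, cos λ = 0.497595.
East component: ΔE = −sin λ·ΔX + cos λ·ΔY = −(-0.867409)(-321.0) + (0.497595)(197.8) = -180.01 m.
1° of latitude spans 3600 × 30.87 = 111132 m; at latitude φ, 1° of longitude spans that × cos φ = 57535.6 m, so Δλ = -180.01 / 57535.6 × 3600 = -11.263″.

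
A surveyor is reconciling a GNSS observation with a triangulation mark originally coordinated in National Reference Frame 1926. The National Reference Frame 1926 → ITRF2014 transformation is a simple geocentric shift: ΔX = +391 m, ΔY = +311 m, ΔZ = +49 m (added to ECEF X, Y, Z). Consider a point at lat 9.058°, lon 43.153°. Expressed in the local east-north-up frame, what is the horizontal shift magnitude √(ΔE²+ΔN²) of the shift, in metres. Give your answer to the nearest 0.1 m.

At φ = 9.058°, λ = 43.153°: sin φ = 0.157434, cos φ = 0.987529, sin λ = 0.683949, cos λ = 0.729530.
ΔE = −sin λ·ΔX + cos λ·ΔY = −(0.683949)·(391) + (0.729530)·(311) = -40.54 m.
ΔN = −sin φ cos λ·ΔX − sin φ sin λ·ΔY + cos φ·ΔZ = −(0.157434)(0.729530)(391) − (0.157434)(0.683949)(311) + (0.987529)(49) = -30.01 m.
Horizontal magnitude = √(ΔE² + ΔN²) = √((-40.54)² + (-30.01)²) = 50.44 m.

50.4 m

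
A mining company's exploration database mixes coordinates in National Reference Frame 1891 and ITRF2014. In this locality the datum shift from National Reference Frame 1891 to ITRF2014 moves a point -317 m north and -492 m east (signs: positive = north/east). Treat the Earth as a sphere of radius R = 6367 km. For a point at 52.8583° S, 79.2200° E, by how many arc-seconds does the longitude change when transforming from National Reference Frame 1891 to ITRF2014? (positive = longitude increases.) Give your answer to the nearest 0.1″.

At latitude -52.8583°, cos φ = 0.603788.
One radian of longitude at latitude φ spans R cos φ, so Δλ = ΔE / (R cos φ) = -492.0 / (6367000 × 0.603788) = -1.2798e-04 rad = -26.398″.

Δλ = -26.4″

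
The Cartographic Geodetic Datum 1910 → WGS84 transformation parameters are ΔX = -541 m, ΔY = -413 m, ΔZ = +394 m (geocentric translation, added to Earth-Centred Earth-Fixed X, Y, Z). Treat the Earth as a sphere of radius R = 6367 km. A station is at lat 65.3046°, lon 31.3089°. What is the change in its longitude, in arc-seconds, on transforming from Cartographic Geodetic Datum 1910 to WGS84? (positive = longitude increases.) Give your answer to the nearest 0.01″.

Δλ = -5.56″

sin φ = 0.908542, cos φ = 0.417794, sin λ = 0.519652, cos λ = 0.854378.
East component: ΔE = −sin λ·ΔX + cos λ·ΔY = −(0.519652)(-541) + (0.854378)(-413) = -71.73 m.
1° of latitude spans πR/180 = 111125 m; at latitude φ, 1° of longitude spans that × cos φ = 46427.4 m, so Δλ = -71.73 / 46427.4 × 3600 = -5.562″.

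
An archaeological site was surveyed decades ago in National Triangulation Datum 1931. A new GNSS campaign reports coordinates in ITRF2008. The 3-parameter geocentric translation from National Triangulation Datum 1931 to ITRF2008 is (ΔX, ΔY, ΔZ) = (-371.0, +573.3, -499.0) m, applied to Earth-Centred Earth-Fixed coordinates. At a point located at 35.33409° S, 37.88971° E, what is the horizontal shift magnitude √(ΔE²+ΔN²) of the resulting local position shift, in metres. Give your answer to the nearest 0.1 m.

775.7 m

The local east axis at (φ, λ) is (−sin λ, cos λ, 0), so ΔE = −sin(37.88971°)·(-371.0) + cos(37.88971°)·573.3 = 680.29 m.
The local north axis is (−sin φ cos λ, −sin φ sin λ, cos φ), giving ΔN = -169.334 + 203.628 − 407.081 = -372.79 m.
Horizontal magnitude = √(ΔE² + ΔN²) = √(680.29² + (-372.79)²) = 775.74 m.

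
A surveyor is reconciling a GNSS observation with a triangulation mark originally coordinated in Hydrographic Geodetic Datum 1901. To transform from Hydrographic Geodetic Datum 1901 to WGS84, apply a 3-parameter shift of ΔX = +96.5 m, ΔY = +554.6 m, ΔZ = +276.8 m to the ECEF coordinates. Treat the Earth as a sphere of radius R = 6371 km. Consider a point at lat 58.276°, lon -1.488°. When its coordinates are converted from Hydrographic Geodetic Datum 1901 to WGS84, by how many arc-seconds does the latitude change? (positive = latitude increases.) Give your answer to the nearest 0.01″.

sin φ = 0.850591, cos φ = 0.525828, sin λ = -0.025968, cos λ = 0.999663.
North component: ΔN = −sin φ cos λ·ΔX − sin φ sin λ·ΔY + cos φ·ΔZ = −(0.850591)(0.999663)(96.5) − (0.850591)(-0.025968)(554.6) + (0.525828)(276.8) = 75.74 m.
1° of latitude spans πR/180 = 111195 m, so Δφ = 75.74 / 111195 × 3600 = 2.452″.

Δφ = 2.45″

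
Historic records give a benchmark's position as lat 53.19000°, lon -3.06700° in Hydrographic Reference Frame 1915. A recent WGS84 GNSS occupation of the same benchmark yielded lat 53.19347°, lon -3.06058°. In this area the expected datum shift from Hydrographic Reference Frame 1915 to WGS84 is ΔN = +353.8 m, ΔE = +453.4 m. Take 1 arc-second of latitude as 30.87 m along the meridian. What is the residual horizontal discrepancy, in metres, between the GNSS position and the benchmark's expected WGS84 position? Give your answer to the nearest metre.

Observed coordinate differences: Δφ = +0.00347°, Δλ = +0.00642°.
Converting to metres (1° lat = 111132 m, cos φ = 0.599163): observed ΔN = 385.6 m, observed ΔE = 427.5 m.
Subtracting the expected shift leaves a residual of 385.6 − (353.8) = 31.8 m north and 427.5 − (453.4) = -25.9 m east.
Residual distance = √(31.8² + (-25.9)²) = 41.0 m.

41 m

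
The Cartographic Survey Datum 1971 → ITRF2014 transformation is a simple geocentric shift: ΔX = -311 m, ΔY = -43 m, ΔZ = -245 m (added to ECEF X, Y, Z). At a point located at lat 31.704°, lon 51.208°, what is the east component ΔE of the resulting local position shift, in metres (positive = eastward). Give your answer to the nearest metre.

At φ = 31.704°, λ = 51.208°: sin φ = 0.525531, cos φ = 0.850774, sin λ = 0.779425, cos λ = 0.626495.
ΔE = −sin λ·ΔX + cos λ·ΔY = −(0.779425)·(-311) + (0.626495)·(-43) = 215.46 m.

ΔE = 215 m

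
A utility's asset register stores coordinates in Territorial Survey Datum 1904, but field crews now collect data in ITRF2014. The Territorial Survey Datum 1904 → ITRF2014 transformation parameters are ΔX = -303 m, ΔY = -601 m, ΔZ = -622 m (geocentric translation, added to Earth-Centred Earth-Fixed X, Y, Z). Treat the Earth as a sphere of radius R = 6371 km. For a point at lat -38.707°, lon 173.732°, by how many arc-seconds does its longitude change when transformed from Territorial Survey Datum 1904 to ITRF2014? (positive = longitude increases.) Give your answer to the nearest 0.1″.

Δλ = 26.2″

sin φ = -0.625338, cos φ = 0.780354, sin λ = 0.109179, cos λ = -0.994022.
East component: ΔE = −sin λ·ΔX + cos λ·ΔY = −(0.109179)(-303) + (-0.994022)(-601) = 630.49 m.
1° of latitude spans πR/180 = 111195 m; at latitude φ, 1° of longitude spans that × cos φ = 86771.4 m, so Δλ = 630.49 / 86771.4 × 3600 = 26.158″.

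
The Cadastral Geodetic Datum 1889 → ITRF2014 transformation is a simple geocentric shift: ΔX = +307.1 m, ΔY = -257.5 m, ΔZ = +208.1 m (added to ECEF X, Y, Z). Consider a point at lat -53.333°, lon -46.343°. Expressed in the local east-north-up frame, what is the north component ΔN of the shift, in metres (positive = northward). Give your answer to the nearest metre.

ΔN = 444 m

At φ = -53.333°, λ = -46.343°: sin φ = -0.802120, cos φ = 0.597163, sin λ = -0.723485, cos λ = 0.690340.
ΔN = −sin φ cos λ·ΔX − sin φ sin λ·ΔY + cos φ·ΔZ = −(-0.802120)(0.690340)(307.1) − (-0.802120)(-0.723485)(-257.5) + (0.597163)(208.1) = 443.75 m.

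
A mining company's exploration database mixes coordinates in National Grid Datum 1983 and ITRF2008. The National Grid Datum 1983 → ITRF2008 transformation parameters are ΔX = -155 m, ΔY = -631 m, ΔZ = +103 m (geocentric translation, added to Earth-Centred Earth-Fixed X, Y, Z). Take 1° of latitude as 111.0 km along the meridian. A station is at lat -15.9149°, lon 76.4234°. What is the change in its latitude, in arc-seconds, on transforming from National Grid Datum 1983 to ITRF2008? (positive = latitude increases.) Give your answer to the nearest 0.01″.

sin φ = -0.274209, cos φ = 0.961670, sin λ = 0.972057, cos λ = 0.234745.
North component: ΔN = −sin φ cos λ·ΔX − sin φ sin λ·ΔY + cos φ·ΔZ = −(-0.274209)(0.234745)(-155) − (-0.274209)(0.972057)(-631) + (0.961670)(103) = -79.12 m.
1° of latitude spans 111000 m, so Δφ = -79.12 / 111000 × 3600 = -2.566″.

Δφ = -2.57″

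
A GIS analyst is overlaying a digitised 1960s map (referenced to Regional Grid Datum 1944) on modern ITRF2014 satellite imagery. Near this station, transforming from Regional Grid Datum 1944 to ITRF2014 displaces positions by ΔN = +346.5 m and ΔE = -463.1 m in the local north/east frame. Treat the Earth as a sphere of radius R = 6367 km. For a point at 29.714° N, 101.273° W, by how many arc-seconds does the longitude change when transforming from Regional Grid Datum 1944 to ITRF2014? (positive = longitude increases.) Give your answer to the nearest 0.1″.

Δλ = -17.3″

At latitude 29.714°, cos φ = 0.868510.
One radian of longitude at latitude φ spans R cos φ, so Δλ = ΔE / (R cos φ) = -463.1 / (6367000 × 0.868510) = -8.3746e-05 rad = -17.274″.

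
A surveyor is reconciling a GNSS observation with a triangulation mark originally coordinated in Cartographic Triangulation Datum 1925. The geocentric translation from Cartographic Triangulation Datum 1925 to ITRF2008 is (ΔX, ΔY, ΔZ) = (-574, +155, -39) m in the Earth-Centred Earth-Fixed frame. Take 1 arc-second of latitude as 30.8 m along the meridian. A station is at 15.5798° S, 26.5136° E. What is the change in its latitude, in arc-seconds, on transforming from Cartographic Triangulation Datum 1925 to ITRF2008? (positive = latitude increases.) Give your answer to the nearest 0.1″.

sin φ = -0.268580, cos φ = 0.963257, sin λ = 0.446410, cos λ = 0.894828.
North component: ΔN = −sin φ cos λ·ΔX − sin φ sin λ·ΔY + cos φ·ΔZ = −(-0.268580)(0.894828)(-574) − (-0.268580)(0.446410)(155) + (0.963257)(-39) = -156.93 m.
1° of latitude spans 3600 × 30.80 = 110880 m, so Δφ = -156.93 / 110880 × 3600 = -5.095″.

Δφ = -5.1″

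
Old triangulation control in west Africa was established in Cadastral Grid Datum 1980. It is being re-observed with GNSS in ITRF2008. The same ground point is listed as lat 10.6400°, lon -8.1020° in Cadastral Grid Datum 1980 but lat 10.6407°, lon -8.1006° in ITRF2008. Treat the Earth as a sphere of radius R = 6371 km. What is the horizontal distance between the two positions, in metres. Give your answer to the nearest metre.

Δφ = 10.6407° − 10.6400° = +0.0007°; Δλ = -8.1006° − -8.1020° = +0.0014°.
1° along a meridian = πR/180 = 111195 m.
ΔN = Δφ × 111195 = 77.8 m; ΔE = Δλ × 111195 × cos(10.6400°) = +0.0014 × 111195 × 0.982807 = 153.0 m.
Distance = √(ΔE² + ΔN²) = √(153.0² + 77.8²) = 171.7 m.

172 m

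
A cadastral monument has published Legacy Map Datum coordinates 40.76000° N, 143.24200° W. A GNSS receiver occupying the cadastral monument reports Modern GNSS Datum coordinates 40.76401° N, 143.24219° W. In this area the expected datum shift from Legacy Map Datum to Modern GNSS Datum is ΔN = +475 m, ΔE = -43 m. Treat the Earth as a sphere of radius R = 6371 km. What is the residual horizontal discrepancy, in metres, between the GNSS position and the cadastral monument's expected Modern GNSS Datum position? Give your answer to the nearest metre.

Observed coordinate differences: Δφ = +0.00401°, Δλ = -0.00019°.
Converting to metres (1° lat = 111195 m, cos φ = 0.757451): observed ΔN = 445.9 m, observed ΔE = -16.0 m.
Subtracting the expected shift leaves a residual of 445.9 − (475) = -29.1 m north and -16.0 − (-43) = 27.0 m east.
Residual distance = √((-29.1)² + 27.0²) = 39.7 m.

40 m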